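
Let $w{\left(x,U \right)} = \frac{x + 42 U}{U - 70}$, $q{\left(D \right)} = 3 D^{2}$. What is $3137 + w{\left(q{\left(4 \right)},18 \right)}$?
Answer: $\frac{40580}{13} \approx 3121.5$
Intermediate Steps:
$w{\left(x,U \right)} = \frac{x + 42 U}{-70 + U}$
$3137 + w{\left(q{\left(4 \right)},18 \right)} = 3137 + \frac{3 \cdot 4^{2} + 42 \cdot 18}{-70 + 18} = 3137 + \frac{3 \cdot 16 + 756}{-52} = 3137 - \frac{48 + 756}{52} = 3137 - \frac{201}{13} = \frac{40580}{13}$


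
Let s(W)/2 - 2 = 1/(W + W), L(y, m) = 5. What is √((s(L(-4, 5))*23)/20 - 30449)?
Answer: I*√3044417/10 ≈ 174.48*I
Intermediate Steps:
s(W) = 4 + 1/W (s(W) = 4 + 2/(W + W) = 4 + 2/((2*W)) = 4 + 2*(1/(2*W)) = 4 + 1/W)
√((s(L(-4, 5))*23)/20 - 30449) = √(((4 + 1/5)*23)/20 - 30449) = √(((4 + ⅕)*23)*(1/20) - 30449) = √(((21/5)*23)*(1/20) - 30449) = √((483/5)*(1/20) - 30449) = √(483/100 - 30449) = √(-3044417/100) = I*√3044417/10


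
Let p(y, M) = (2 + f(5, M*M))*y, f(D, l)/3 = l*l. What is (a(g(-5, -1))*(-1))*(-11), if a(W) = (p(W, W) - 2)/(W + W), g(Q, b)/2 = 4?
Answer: 540749/8 ≈ 67594.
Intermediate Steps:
f(D, l) = 3*l² (f(D, l) = 3*(l*l) = 3*l²)
p(y, M) = y*(2 + 3*M⁴) (p(y, M) = (2 + 3*(M*M)²)*y = (2 + 3*(M²)²)*y = (2 + 3*M⁴)*y = y*(2 + 3*M⁴))
g(Q, b) = 8 (g(Q, b) = 2*4 = 8)
a(W) = (-2 + W*(2 + 3*W⁴))/(2*W) (a(W) = (W*(2 + 3*W⁴) - 2)/(W + W) = (-2 + W*(2 + 3*W⁴))/((2*W)) = (-2 + W*(2 + 3*W⁴))*(1/(2*W)) = (-2 + W*(2 + 3*W⁴))/(2*W))
(a(g(-5, -1))*(-1))*(-11) = ((1 - 1/8 + (3/2)*8⁴)*(-1))*(-11) = ((1 - 1*⅛ + (3/2)*4096)*(-1))*(-11) = ((1 - ⅛ + 6144)*(-1))*(-11) = ((49159/8)*(-1))*(-11) = -49159/8*(-11) = 540749/8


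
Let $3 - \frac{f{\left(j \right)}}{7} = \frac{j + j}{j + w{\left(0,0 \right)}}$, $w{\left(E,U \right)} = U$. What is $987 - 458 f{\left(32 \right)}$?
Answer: $-2219$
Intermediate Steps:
$f{\left(j \right)} = 7$ ($f{\left(j \right)} = 21 - 7 \frac{j + j}{j + 0} = 21 - 7 \frac{2 j}{j} = 21 - 14 = 7$)
$987 - 458 f{\left(32 \right)} = 987 - 3206 = -2219$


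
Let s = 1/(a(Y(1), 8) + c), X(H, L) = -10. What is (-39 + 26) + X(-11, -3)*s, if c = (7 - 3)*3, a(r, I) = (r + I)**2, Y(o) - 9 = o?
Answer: -2189/168 ≈ -13.030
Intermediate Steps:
Y(o) = 9 + o
a(r, I) = (I + r)**2
c = 12 (c = 4*3 = 12)
s = 1/336 (s = 1/((8 + (9 + 1))**2 + 12) = 1/((8 + 10)**2 + 12) = 1/(18**2 + 12) = 1/(324 + 12) = 1/336 ≈ 0.0029762)
(-39 + 26) + X(-11, -3)*s = (-39 + 26) - 10*1/336 = -13 - 5/168 = -2189/168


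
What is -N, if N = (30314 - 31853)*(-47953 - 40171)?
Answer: -135622836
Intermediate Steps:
N = 135622836 (N = -1539*(-88124) = 135622836)
-N = -1*135622836 = -135622836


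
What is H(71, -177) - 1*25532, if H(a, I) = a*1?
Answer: -25461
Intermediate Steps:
H(a, I) = a
H(71, -177) - 1*25532 = 71 - 1*25532 = 71 - 25532 = -25461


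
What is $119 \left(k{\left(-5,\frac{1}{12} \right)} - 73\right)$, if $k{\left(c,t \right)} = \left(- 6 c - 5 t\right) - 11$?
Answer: $- \frac{77707}{12} \approx -6475.6$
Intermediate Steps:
$k{\left(c,t \right)} = -11 - 6 c - 5 t$
$119 \left(k{\left(-5,\frac{1}{12} \right)} - 73\right) = 119 \left(\left(-11 - -30 - \frac{5}{12}\right) - 73\right) = 119 \left(\left(-11 + 30 - \frac{5}{12}\right) - 73\right) = 119 \left(\frac{223}{12} - 73\right) = 119 \left(- \frac{653}{12}\right) = - \frac{77707}{12}$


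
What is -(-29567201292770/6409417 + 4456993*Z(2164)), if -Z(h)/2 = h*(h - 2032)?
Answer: 16320086265764655746/6409417 ≈ 2.5463e+12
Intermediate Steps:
Z(h) = -2*h*(-2032 + h) (Z(h) = -2*h*(h - 2032) = -2*h*(-2032 + h))
-(-29567201292770/6409417 + 4456993*Z(2164)) = -4456993/(1/(6633890/(-6409417) + 2*2164*(2032 - 1*2164))) = -4456993/(1/(6633890*(-1/6409417) + 2*2164*(2032 - 2164))) = -4456993/(1/(-6633890/6409417 + 2*2164*(-132))) = -4456993/(1/(-6633890/6409417 - 571296)) = -4456993/(1/(-3661680928322/6409417)) = -4456993/(-6409417/3661680928322) = -4456993*(-3661680928322/6409417) = 16320086265764655746/6409417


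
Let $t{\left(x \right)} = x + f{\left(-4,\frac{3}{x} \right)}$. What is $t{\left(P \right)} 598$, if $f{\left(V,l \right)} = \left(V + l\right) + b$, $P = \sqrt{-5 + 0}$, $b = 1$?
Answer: $-1794 + \frac{1196 i \sqrt{5}}{5} \approx -1794.0 + 534.87 i$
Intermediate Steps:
$P = i \sqrt{5}$ ($P = \sqrt{-5} = i \sqrt{5} \approx 2.2361 i$)
$f{\left(V,l \right)} = 1 + V + l$ ($f{\left(V,l \right)} = \left(V + l\right) + 1 = 1 + V + l$)
$t{\left(x \right)} = -3 + x + \frac{3}{x}$ ($t{\left(x \right)} = x + \left(1 - 4 + \frac{3}{x}\right) = x - \left(3 - \frac{3}{x}\right) = -3 + x + \frac{3}{x}$)
$t{\left(P \right)} 598 = \left(-3 + i \sqrt{5} + \frac{3}{i \sqrt{5}}\right) 598 = \left(-3 + i \sqrt{5} + 3 \left(- \frac{i \sqrt{5}}{5}\right)\right) 598 = \left(-3 + i \sqrt{5} - \frac{3 i \sqrt{5}}{5}\right) 598 = \left(-3 + \frac{2 i \sqrt{5}}{5}\right) 598 = -1794 + \frac{1196 i \sqrt{5}}{5}$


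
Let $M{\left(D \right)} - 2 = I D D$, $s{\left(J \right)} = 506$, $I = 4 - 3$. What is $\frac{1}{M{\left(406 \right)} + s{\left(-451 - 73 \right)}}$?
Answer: $\frac{1}{165344} \approx 6.048 \cdot 10^{-6}$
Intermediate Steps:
$I = 1$
$M{\left(D \right)} = 2 + D^{2}$ ($M{\left(D \right)} = 2 + 1 D D = 2 + D D = 2 + D^{2}$)
$\frac{1}{M{\left(406 \right)} + s{\left(-451 - 73 \right)}} = \frac{1}{\left(2 + 406^{2}\right) + 506} = \frac{1}{\left(2 + 164836\right) + 506} = \frac{1}{164838 + 506} = \frac{1}{165344}$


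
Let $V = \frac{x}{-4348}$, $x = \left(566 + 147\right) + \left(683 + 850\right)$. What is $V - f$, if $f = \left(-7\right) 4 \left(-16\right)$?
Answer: $- \frac{975075}{2174} \approx -448.52$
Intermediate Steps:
$f = 448$ ($f = \left(-28\right) \left(-16\right) = 448$)
$x = 2246$ ($x = 713 + 1533 = 2246$)
$V = - \frac{1123}{2174}$ ($V = \frac{2246}{-4348} = 2246 \left(- \frac{1}{4348}\right) = - \frac{1123}{2174} \approx -0.51656$)
$V - f = - \frac{1123}{2174} - 448 = - \frac{975075}{2174}$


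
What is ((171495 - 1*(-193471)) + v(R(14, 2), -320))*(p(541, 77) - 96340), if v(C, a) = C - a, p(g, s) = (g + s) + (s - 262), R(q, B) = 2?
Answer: -35033676216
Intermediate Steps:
p(g, s) = -262 + g + 2*s (p(g, s) = (g + s) + (-262 + s) = -262 + g + 2*s)
((171495 - 1*(-193471)) + v(R(14, 2), -320))*(p(541, 77) - 96340) = ((171495 - 1*(-193471)) + (2 - 1*(-320)))*((-262 + 541 + 2*77) - 96340) = ((171495 + 193471) + (2 + 320))*((-262 + 541 + 154) - 96340) = (364966 + 322)*(433 - 96340) = 365288*(-95907) = -35033676216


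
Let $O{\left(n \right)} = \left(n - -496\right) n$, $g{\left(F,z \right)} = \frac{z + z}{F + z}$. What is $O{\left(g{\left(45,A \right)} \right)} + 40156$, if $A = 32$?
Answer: $\frac{240533308}{5929} \approx 40569.0$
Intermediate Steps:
$g{\left(F,z \right)} = \frac{2 z}{F + z}$
$O{\left(n \right)} = n \left(496 + n\right)$ ($O{\left(n \right)} = \left(n + 496\right) n = \left(496 + n\right) n = n \left(496 + n\right)$)
$O{\left(g{\left(45,A \right)} \right)} + 40156 = 2 \cdot 32 \frac{1}{45 + 32} \left(496 + 2 \cdot 32 \frac{1}{45 + 32}\right) + 40156 = 2 \cdot 32 \cdot \frac{1}{77} \left(496 + 2 \cdot 32 \cdot \frac{1}{77}\right) + 40156 = \frac{64 \left(496 + \frac{64}{77}\right)}{77} + 40156 = \frac{64}{77} \cdot \frac{38256}{77} + 40156 = \frac{2448384}{5929} + 40156 = \frac{240533308}{5929}$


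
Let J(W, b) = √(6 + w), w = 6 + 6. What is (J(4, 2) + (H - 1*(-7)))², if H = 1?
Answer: 82 + 48*√2 ≈ 149.88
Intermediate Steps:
w = 12
J(W, b) = 3*√2 (J(W, b) = √(6 + 12) = √18 = 3*√2)
(J(4, 2) + (H - 1*(-7)))² = (3*√2 + (1 - 1*(-7)))² = (3*√2 + (1 + 7))² = (3*√2 + 8)² = (8 + 3*√2)²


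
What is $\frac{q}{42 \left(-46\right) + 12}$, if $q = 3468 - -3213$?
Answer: $- \frac{2227}{640} \approx -3.4797$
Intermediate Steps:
$q = 6681$ ($q = 3468 + 3213 = 6681$)
$\frac{q}{42 \left(-46\right) + 12} = \frac{6681}{42 \left(-46\right) + 12} = \frac{6681}{-1932 + 12} = \frac{6681}{-1920} = 6681 \left(- \frac{1}{1920}\right) = - \frac{2227}{640}$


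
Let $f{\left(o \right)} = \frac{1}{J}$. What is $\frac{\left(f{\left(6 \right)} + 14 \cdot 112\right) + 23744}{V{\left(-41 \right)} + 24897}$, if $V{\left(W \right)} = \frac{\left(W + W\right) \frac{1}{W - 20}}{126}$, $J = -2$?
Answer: $\frac{194544189}{191358424} \approx 1.0166$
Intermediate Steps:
$f{\left(o \right)} = - \frac{1}{2}$ ($f{\left(o \right)} = \frac{1}{-2} = - \frac{1}{2}$)
$V{\left(W \right)} = \frac{W}{63 \left(-20 + W\right)}$ ($V{\left(W \right)} = \frac{2 W}{-20 + W} \frac{1}{126} = \frac{W}{63 \left(-20 + W\right)}$)
$\frac{\left(f{\left(6 \right)} + 14 \cdot 112\right) + 23744}{V{\left(-41 \right)} + 24897} = \frac{\left(- \frac{1}{2} + 14 \cdot 112\right) + 23744}{\frac{1}{63} \left(-41\right) \frac{1}{-20 - 41} + 24897} = \frac{\left(- \frac{1}{2} + 1568\right) + 23744}{\frac{1}{63} \left(-41\right) \frac{1}{-61} + 24897} = \frac{\frac{3135}{2} + 23744}{\frac{1}{63} \left(-41\right) \left(- \frac{1}{61}\right) + 24897} = \frac{50623}{2 \left(\frac{41}{3843} + 24897\right)} = \frac{50623}{2 \cdot \frac{95679212}{3843}} = \frac{50623}{2} \cdot \frac{3843}{95679212} = \frac{194544189}{191358424}$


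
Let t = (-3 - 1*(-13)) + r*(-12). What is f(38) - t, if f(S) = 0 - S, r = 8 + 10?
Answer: 168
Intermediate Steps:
r = 18
f(S) = -S
t = -206 (t = (-3 - 1*(-13)) + 18*(-12) = (-3 + 13) - 216 = 10 - 216 = -206)
f(38) - t = -1*38 - 1*(-206) = -38 + 206 = 168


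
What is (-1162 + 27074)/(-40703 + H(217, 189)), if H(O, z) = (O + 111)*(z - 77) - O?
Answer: -3239/523 ≈ -6.1931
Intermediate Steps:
H(O, z) = -O + (-77 + z)*(111 + O) (H(O, z) = (111 + O)*(-77 + z) - O = (-77 + z)*(111 + O) - O = -O + (-77 + z)*(111 + O))
(-1162 + 27074)/(-40703 + H(217, 189)) = (-1162 + 27074)/(-40703 + (-8547 - 78*217 + 111*189 + 217*189)) = 25912/(-40703 + (-8547 - 16926 + 20979 + 41013)) = 25912/(-40703 + 36519) = 25912/(-4184) = 25912*(-1/4184) = -3239/523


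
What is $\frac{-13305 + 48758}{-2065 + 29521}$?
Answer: $\frac{3223}{2496} \approx 1.2913$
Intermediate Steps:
$\frac{-13305 + 48758}{-2065 + 29521} = \frac{35453}{27456} = 35453 \cdot \frac{1}{27456} = \frac{3223}{2496}$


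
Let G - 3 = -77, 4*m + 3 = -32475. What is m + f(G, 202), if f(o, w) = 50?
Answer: -16139/2 ≈ -8069.5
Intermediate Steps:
m = -16239/2 (m = -3/4 + (1/4)*(-32475) = -3/4 - 32475/4 = -16239/2 ≈ -8119.5)
G = -74 (G = 3 - 77 = -74)
m + f(G, 202) = -16239/2 + 50 = -16139/2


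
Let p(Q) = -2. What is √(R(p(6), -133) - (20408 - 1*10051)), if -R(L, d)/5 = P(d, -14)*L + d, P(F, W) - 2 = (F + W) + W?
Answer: I*√11282 ≈ 106.22*I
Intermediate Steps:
P(F, W) = 2 + F + 2*W (P(F, W) = 2 + ((F + W) + W) = 2 + (F + 2*W) = 2 + F + 2*W)
R(L, d) = -5*d - 5*L*(-26 + d) (R(L, d) = -5*((2 + d + 2*(-14))*L + d) = -5*((2 + d - 28)*L + d) = -5*((-26 + d)*L + d) = -5*(L*(-26 + d) + d) = -5*(d + L*(-26 + d)) = -5*d - 5*L*(-26 + d))
√(R(p(6), -133) - (20408 - 1*10051)) = √((-5*(-133) - 5*(-2)*(-26 - 133)) - (20408 - 1*10051)) = √((665 - 5*(-2)*(-159)) - (20408 - 10051)) = √((665 - 1590) - 1*10357) = √(-925 - 10357) = √(-11282) = I*√11282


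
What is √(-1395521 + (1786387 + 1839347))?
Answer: 17*√7717 ≈ 1493.4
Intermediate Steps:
√(-1395521 + (1786387 + 1839347)) = √(-1395521 + 3625734) = √2230213 = 17*√7717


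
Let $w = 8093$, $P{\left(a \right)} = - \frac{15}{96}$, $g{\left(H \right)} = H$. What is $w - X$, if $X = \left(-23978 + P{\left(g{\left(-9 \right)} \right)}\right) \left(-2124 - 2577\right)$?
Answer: $- \frac{3606823025}{32} \approx -1.1271 \cdot 10^{8}$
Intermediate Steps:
$P{\left(a \right)} = - \frac{5}{32}$ ($P{\left(a \right)} = \left(-15\right) \frac{1}{96} = - \frac{5}{32}$)
$X = \frac{3607082001}{32}$ ($X = \left(-23978 - \frac{5}{32}\right) \left(-2124 - 2577\right) = \left(- \frac{767301}{32}\right) \left(-4701\right) = \frac{3607082001}{32} \approx 1.1272 \cdot 10^{8}$)
$w - X = 8093 - \frac{3607082001}{32} = - \frac{3606823025}{32}$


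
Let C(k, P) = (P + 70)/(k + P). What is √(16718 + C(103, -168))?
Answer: 12*√490555/65 ≈ 129.30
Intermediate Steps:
C(k, P) = (70 + P)/(P + k)
√(16718 + C(103, -168)) = √(16718 + (70 - 168)/(-168 + 103)) = √(16718 - 98/(-65)) = √(16718 - 1/65*(-98)) = √(16718 + 98/65) = √(1086768/65) = 12*√490555/65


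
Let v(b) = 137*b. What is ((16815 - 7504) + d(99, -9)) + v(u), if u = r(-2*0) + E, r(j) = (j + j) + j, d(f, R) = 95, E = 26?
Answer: 12968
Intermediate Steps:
r(j) = 3*j (r(j) = 2*j + j = 3*j)
u = 26 (u = 3*(-2*0) + 26 = 3*0 + 26 = 0 + 26 = 26)
((16815 - 7504) + d(99, -9)) + v(u) = ((16815 - 7504) + 95) + 137*26 = (9311 + 95) + 3562 = 9406 + 3562 = 12968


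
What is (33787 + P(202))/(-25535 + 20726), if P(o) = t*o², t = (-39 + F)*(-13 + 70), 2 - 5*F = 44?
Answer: 551052301/24045 ≈ 22918.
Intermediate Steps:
F = -42/5 (F = ⅖ - ⅕*44 = ⅖ - 44/5 = -42/5 ≈ -8.4000)
t = -13509/5 (t = (-39 - 42/5)*(-13 + 70) = -237/5*57 = -13509/5 ≈ -2701.8)
P(o) = -13509*o²/5
(33787 + P(202))/(-25535 + 20726) = (33787 - 13509/5*202²)/(-25535 + 20726) = (33787 - 13509/5*40804)/(-4809) = (33787 - 551221236/5)*(-1/4809) = -551052301/5*(-1/4809) = 551052301/24045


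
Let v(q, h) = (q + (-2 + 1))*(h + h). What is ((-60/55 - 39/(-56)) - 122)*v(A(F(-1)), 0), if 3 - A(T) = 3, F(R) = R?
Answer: 0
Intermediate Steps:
A(T) = 0 (A(T) = 3 - 1*3 = 3 - 3 = 0)
v(q, h) = 2*h*(-1 + q) (v(q, h) = (q - 1)*(2*h) = (-1 + q)*(2*h) = 2*h*(-1 + q))
((-60/55 - 39/(-56)) - 122)*v(A(F(-1)), 0) = ((-60/55 - 39/(-56)) - 122)*(2*0*(-1 + 0)) = ((-60*1/55 - 39*(-1/56)) - 122)*(2*0*(-1)) = ((-12/11 + 39/56) - 122)*0 = (-243/616 - 122)*0 = -75395/616*0 = 0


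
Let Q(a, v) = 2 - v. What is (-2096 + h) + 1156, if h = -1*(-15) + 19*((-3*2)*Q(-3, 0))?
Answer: -1153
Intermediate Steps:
h = -213 (h = -1*(-15) + 19*((-3*2)*(2 - 1*0)) = 15 + 19*(-6*(2 + 0)) = 15 + 19*(-6*2) = 15 + 19*(-12) = 15 - 228 = -213)
(-2096 + h) + 1156 = (-2096 - 213) + 1156 = -2309 + 1156 = -1153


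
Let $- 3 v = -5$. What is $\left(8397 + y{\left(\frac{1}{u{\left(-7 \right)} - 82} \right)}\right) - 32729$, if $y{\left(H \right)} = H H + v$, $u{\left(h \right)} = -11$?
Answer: $- \frac{210433052}{8649} \approx -24330.0$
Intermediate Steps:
$v = \frac{5}{3}$ ($v = \left(- \frac{1}{3}\right) \left(-5\right) = \frac{5}{3} \approx 1.6667$)
$y{\left(H \right)} = \frac{5}{3} + H^{2}$ ($y{\left(H \right)} = H H + \frac{5}{3} = H^{2} + \frac{5}{3} = \frac{5}{3} + H^{2}$)
$\left(8397 + y{\left(\frac{1}{u{\left(-7 \right)} - 82} \right)}\right) - 32729 = \left(8397 + \left(\frac{5}{3} + \left(\frac{1}{-11 - 82}\right)^{2}\right)\right) - 32729 = \left(8397 + \left(\frac{5}{3} + \left(\frac{1}{-93}\right)^{2}\right)\right) - 32729 = \left(8397 + \left(\frac{5}{3} + \left(- \frac{1}{93}\right)^{2}\right)\right) - 32729 = \left(8397 + \left(\frac{5}{3} + \frac{1}{8649}\right)\right) - 32729 = \left(8397 + \frac{14416}{8649}\right) - 32729 = \frac{72640069}{8649} - 32729 = - \frac{210433052}{8649}$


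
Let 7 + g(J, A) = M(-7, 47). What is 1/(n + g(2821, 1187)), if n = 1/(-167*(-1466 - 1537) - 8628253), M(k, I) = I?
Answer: 8126752/325070079 ≈ 0.025000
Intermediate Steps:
g(J, A) = 40 (g(J, A) = -7 + 47 = 40)
n = -1/8126752 (n = 1/(-167*(-3003) - 8628253) = 1/(501501 - 8628253) = 1/(-8126752) = -1/8126752 ≈ -1.2305e-7)
1/(n + g(2821, 1187)) = 1/(-1/8126752 + 40) = 1/(325070079/8126752) = 8126752/325070079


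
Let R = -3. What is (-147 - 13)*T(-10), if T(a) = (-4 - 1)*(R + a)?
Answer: -10400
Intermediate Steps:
T(a) = 15 - 5*a (T(a) = (-4 - 1)*(-3 + a) = -5*(-3 + a) = 15 - 5*a)
(-147 - 13)*T(-10) = (-147 - 13)*(15 - 5*(-10)) = -160*(15 + 50) = -160*65 = -10400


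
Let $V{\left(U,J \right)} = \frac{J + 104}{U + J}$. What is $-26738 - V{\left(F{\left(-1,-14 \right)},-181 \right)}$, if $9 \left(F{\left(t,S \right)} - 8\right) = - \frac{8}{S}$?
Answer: $- \frac{291315361}{10895} \approx -26738.0$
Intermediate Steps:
$F{\left(t,S \right)} = 8 - \frac{8}{9 S}$ ($F{\left(t,S \right)} = 8 + \frac{\left(-8\right) \frac{1}{S}}{9} = 8 - \frac{8}{9 S}$)
$V{\left(U,J \right)} = \frac{104 + J}{J + U}$
$-26738 - V{\left(F{\left(-1,-14 \right)},-181 \right)} = -26738 - \frac{104 - 181}{-181 + \left(8 - \frac{8}{9 \left(-14\right)}\right)} = -26738 - \frac{1}{-181 + \left(8 - - \frac{4}{63}\right)} \left(-77\right) = -26738 - \frac{1}{-181 + \left(8 + \frac{4}{63}\right)} \left(-77\right) = -26738 - \frac{1}{-181 + \frac{508}{63}} \left(-77\right) = -26738 - \frac{1}{- \frac{10895}{63}} \left(-77\right) = -26738 - \left(- \frac{63}{10895}\right) \left(-77\right) = -26738 - \frac{4851}{10895} = - \frac{291315361}{10895}$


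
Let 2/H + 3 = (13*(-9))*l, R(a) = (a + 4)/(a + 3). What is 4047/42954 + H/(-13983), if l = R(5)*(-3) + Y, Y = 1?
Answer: 41479655245/440258698206 ≈ 0.094217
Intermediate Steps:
R(a) = (4 + a)/(3 + a)
l = -19/8 (l = ((4 + 5)/(3 + 5))*(-3) + 1 = (9/8)*(-3) + 1 = -27/8 + 1 = -19/8 ≈ -2.3750)
H = 16/2199 (H = 2/(-3 + (13*(-9))*(-19/8)) = 2/(-3 - 117*(-19/8)) = 2/(-3 + 2223/8) = 2/(2199/8) = 2*(8/2199) = 16/2199 ≈ 0.0072760)
4047/42954 + H/(-13983) = 4047/42954 + (16/2199)/(-13983) = 4047*(1/42954) + (16/2199)*(-1/13983) = 1349/14318 - 16/30748617 = 41479655245/440258698206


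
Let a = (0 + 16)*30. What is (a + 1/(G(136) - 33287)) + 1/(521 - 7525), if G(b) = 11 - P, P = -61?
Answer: 111666132581/232637860 ≈ 480.00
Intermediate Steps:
G(b) = 72 (G(b) = 11 - 1*(-61) = 11 + 61 = 72)
a = 480 (a = 16*30 = 480)
(a + 1/(G(136) - 33287)) + 1/(521 - 7525) = (480 + 1/(72 - 33287)) + 1/(521 - 7525) = (480 + 1/(-33215)) + 1/(-7004) = (480 - 1/33215) - 1/7004 = 15943199/33215 - 1/7004 = 111666132581/232637860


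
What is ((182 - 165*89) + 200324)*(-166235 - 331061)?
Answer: -92408040016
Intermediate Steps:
((182 - 165*89) + 200324)*(-166235 - 331061) = ((182 - 14685) + 200324)*(-497296) = (-14503 + 200324)*(-497296) = 185821*(-497296) = -92408040016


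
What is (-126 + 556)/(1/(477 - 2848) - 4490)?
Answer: -1019530/10645791 ≈ -0.095768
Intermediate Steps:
(-126 + 556)/(1/(477 - 2848) - 4490) = 430/(1/(-2371) - 4490) = 430/(-1/2371 - 4490) = 430/(-10645791/2371) = 430*(-2371/10645791) = -1019530/10645791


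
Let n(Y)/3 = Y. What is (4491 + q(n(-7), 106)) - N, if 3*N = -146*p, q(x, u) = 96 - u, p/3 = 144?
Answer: 25505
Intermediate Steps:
p = 432 (p = 3*144 = 432)
n(Y) = 3*Y
N = -21024 (N = (-146*432)/3 = (1/3)*(-63072) = -21024)
(4491 + q(n(-7), 106)) - N = (4491 + (96 - 1*106)) - 1*(-21024) = (4491 + (96 - 106)) + 21024 = (4491 - 10) + 21024 = 4481 + 21024 = 25505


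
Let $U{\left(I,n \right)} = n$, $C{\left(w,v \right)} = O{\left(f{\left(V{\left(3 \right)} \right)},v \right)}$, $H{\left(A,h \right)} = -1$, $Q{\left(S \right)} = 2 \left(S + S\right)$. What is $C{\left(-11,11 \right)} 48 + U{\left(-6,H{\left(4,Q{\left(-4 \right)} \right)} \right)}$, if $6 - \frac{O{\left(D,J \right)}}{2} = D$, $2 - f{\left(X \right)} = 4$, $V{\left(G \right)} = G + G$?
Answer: $767$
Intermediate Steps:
$V{\left(G \right)} = 2 G$
$f{\left(X \right)} = -2$ ($f{\left(X \right)} = 2 - 4 = -2$)
$O{\left(D,J \right)} = 12 - 2 D$
$Q{\left(S \right)} = 4 S$ ($Q{\left(S \right)} = 2 \cdot 2 S = 4 S$)
$C{\left(w,v \right)} = 16$ ($C{\left(w,v \right)} = 12 - -4 = 12 + 4 = 16$)
$C{\left(-11,11 \right)} 48 + U{\left(-6,H{\left(4,Q{\left(-4 \right)} \right)} \right)} = 16 \cdot 48 - 1 = 768 - 1 = 767$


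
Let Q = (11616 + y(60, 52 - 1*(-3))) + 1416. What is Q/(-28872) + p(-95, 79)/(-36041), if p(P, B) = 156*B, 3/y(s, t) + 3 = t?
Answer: -14308786601/18036646368 ≈ -0.79332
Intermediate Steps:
y(s, t) = 3/(-3 + t)
Q = 677667/52 (Q = (11616 + 3/(-3 + (52 - 1*(-3)))) + 1416 = (11616 + 3/(-3 + (52 + 3))) + 1416 = (11616 + 3/(-3 + 55)) + 1416 = (11616 + 3/52) + 1416 = 604035/52 + 1416 = 677667/52 ≈ 13032.)
Q/(-28872) + p(-95, 79)/(-36041) = (677667/52)/(-28872) + (156*79)/(-36041) = (677667/52)*(-1/28872) + 12324*(-1/36041) = -225889/500448 - 12324/36041 = -14308786601/18036646368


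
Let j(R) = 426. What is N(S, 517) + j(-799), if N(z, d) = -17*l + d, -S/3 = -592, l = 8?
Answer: 807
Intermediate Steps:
S = 1776 (S = -3*(-592) = 1776)
N(z, d) = -136 + d (N(z, d) = -17*8 + d = -136 + d)
N(S, 517) + j(-799) = (-136 + 517) + 426 = 381 + 426 = 807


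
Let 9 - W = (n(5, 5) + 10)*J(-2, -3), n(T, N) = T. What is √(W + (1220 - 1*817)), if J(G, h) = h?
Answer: √457 ≈ 21.378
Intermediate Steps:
W = 54 (W = 9 - (5 + 10)*(-3) = 9 - 15*(-3) = 9 - 1*(-45) = 9 + 45 = 54)
√(W + (1220 - 1*817)) = √(54 + (1220 - 1*817)) = √(54 + (1220 - 817)) = √(54 + 403) = √457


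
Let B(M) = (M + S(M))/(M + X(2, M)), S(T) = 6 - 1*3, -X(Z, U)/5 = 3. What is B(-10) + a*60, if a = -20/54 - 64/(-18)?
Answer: 43063/225 ≈ 191.39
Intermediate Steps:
X(Z, U) = -15 (X(Z, U) = -5*3 = -15)
S(T) = 3 (S(T) = 6 - 3 = 3)
B(M) = (3 + M)/(-15 + M) (B(M) = (M + 3)/(M - 15) = (3 + M)/(-15 + M))
a = 86/27 (a = -20*1/54 - 64*(-1/18) = -10/27 + 32/9 = 86/27 ≈ 3.1852)
B(-10) + a*60 = (3 - 10)/(-15 - 10) + (86/27)*60 = -7/(-25) + 1720/9 = -1/25*(-7) + 1720/9 = 7/25 + 1720/9 = 43063/225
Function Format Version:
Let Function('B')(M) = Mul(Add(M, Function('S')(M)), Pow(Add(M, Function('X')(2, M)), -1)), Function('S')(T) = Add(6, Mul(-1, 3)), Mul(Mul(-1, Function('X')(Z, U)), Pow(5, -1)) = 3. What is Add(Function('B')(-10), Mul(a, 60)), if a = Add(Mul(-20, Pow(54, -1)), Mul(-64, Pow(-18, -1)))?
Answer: Rational(43063, 225) ≈ 191.39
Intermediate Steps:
Function('X')(Z, U) = -15 (Function('X')(Z, U) = Mul(-5, 3) = -15)
Function('S')(T) = 3 (Function('S')(T) = Add(6, -3) = 3)
Function('B')(M) = Mul(Pow(Add(-15, M), -1), Add(3, M)) (Function('B')(M) = Mul(Add(M, 3), Pow(Add(M, -15), -1)) = Mul(Add(3, M), Pow(Add(-15, M), -1)) = Mul(Pow(Add(-15, M), -1), Add(3, M)))
a = Rational(86, 27) (a = Add(Mul(-20, Rational(1, 54)), Mul(-64, Rational(-1, 18))) = Add(Rational(-10, 27), Rational(32, 9)) = Rational(86, 27) ≈ 3.1852)
Add(Function('B')(-10), Mul(a, 60)) = Add(Mul(Pow(Add(-15, -10), -1), Add(3, -10)), Mul(Rational(86, 27), 60)) = Add(Mul(Pow(-25, -1), -7), Rational(1720, 9)) = Add(Mul(Rational(-1, 25), -7), Rational(1720, 9)) = Add(Rational(7, 25), Rational(1720, 9)) = Rational(43063, 225)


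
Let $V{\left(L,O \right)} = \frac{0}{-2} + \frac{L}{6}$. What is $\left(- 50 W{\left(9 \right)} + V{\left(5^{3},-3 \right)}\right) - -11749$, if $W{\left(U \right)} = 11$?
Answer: $\frac{67319}{6} \approx 11220.0$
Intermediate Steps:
$V{\left(L,O \right)} = \frac{L}{6}$ ($V{\left(L,O \right)} = 0 \left(- \frac{1}{2}\right) + L \frac{1}{6} = 0 + \frac{L}{6} = \frac{L}{6}$)
$\left(- 50 W{\left(9 \right)} + V{\left(5^{3},-3 \right)}\right) - -11749 = \left(\left(-50\right) 11 + \frac{5^{3}}{6}\right) - -11749 = \left(-550 + \frac{1}{6} \cdot 125\right) + 11749 = \left(-550 + \frac{125}{6}\right) + 11749 = - \frac{3175}{6} + 11749 = \frac{67319}{6}$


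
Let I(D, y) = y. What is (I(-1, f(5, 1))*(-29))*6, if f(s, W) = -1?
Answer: 174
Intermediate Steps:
(I(-1, f(5, 1))*(-29))*6 = -1*(-29)*6 = 29*6 = 174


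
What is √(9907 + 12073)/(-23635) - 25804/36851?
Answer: -25804/36851 - 2*√5495/23635 ≈ -0.70650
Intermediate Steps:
√(9907 + 12073)/(-23635) - 25804/36851 = √21980*(-1/23635) - 25804*1/36851 = (2*√5495)*(-1/23635) - 25804/36851 = -2*√5495/23635 - 25804/36851 = -25804/36851 - 2*√5495/23635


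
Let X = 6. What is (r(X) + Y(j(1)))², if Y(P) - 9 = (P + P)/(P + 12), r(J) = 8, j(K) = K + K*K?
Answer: 14641/49 ≈ 298.80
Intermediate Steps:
j(K) = K + K²
Y(P) = 9 + 2*P/(12 + P) (Y(P) = 9 + (P + P)/(P + 12) = 9 + (2*P)/(12 + P) = 9 + 2*P/(12 + P))
(r(X) + Y(j(1)))² = (8 + (108 + 11*(1*(1 + 1)))/(12 + 1*(1 + 1)))² = (8 + (108 + 11*(1*2))/(12 + 1*2))² = (8 + (108 + 11*2)/(12 + 2))² = (8 + (108 + 22)/14)² = (8 + (1/14)*130)² = (8 + 65/7)² = (121/7)² = 14641/49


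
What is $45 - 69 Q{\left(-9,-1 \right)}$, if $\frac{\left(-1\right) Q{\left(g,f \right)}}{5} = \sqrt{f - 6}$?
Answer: $45 + 345 i \sqrt{7} \approx 45.0 + 912.78 i$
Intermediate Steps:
$Q{\left(g,f \right)} = - 5 \sqrt{-6 + f}$ ($Q{\left(g,f \right)} = - 5 \sqrt{f - 6} = - 5 \sqrt{-6 + f}$)
$45 - 69 Q{\left(-9,-1 \right)} = 45 - 69 \left(- 5 \sqrt{-6 - 1}\right) = 45 - 69 \left(- 5 \sqrt{-7}\right) = 45 - 69 \left(- 5 i \sqrt{7}\right) = 45 + 345 i \sqrt{7}$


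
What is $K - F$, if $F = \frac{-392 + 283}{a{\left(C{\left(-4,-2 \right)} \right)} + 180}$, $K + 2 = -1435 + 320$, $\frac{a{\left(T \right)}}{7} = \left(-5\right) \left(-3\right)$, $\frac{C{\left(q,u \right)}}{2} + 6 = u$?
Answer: $- \frac{318236}{285} \approx -1116.6$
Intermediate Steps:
$C{\left(q,u \right)} = -12 + 2 u$
$a{\left(T \right)} = 105$ ($a{\left(T \right)} = 7 \left(\left(-5\right) \left(-3\right)\right) = 7 \cdot 15 = 105$)
$K = -1117$ ($K = -2 + \left(-1435 + 320\right) = -2 - 1115 = -1117$)
$F = - \frac{109}{285}$ ($F = \frac{-392 + 283}{105 + 180} = - \frac{109}{285} \approx -0.38246$)
$K - F = -1117 - - \frac{109}{285} = -1117 + \frac{109}{285} = - \frac{318236}{285}$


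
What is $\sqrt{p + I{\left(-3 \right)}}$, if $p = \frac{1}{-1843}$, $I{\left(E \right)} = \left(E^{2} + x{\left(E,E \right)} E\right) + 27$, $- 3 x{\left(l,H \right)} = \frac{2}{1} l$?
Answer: $\frac{\sqrt{101897627}}{1843} \approx 5.4772$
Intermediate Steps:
$x{\left(l,H \right)} = - \frac{2 l}{3}$ ($x{\left(l,H \right)} = - \frac{\frac{2}{1} l}{3} = - \frac{2 \cdot 1 l}{3} = - \frac{2 l}{3}$)
$I{\left(E \right)} = 27 + \frac{E^{2}}{3}$ ($I{\left(E \right)} = \left(E^{2} + - \frac{2 E}{3} E\right) + 27 = \left(E^{2} - \frac{2 E^{2}}{3}\right) + 27 = \frac{E^{2}}{3} + 27 = 27 + \frac{E^{2}}{3}$)
$p = - \frac{1}{1843} \approx -0.00054259$
$\sqrt{p + I{\left(-3 \right)}} = \sqrt{- \frac{1}{1843} + \left(27 + \frac{\left(-3\right)^{2}}{3}\right)} = \sqrt{- \frac{1}{1843} + \left(27 + \frac{1}{3} \cdot 9\right)} = \sqrt{- \frac{1}{1843} + \left(27 + 3\right)} = \sqrt{- \frac{1}{1843} + 30} = \sqrt{\frac{55289}{1843}} = \frac{\sqrt{101897627}}{1843}$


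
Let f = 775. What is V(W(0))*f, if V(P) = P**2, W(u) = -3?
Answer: 6975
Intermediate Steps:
V(W(0))*f = (-3)**2*775 = 9*775 = 6975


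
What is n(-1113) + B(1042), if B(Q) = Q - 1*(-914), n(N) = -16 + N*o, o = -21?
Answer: 25313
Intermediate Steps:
n(N) = -16 - 21*N (n(N) = -16 + N*(-21) = -16 - 21*N)
B(Q) = 914 + Q (B(Q) = Q + 914 = 914 + Q)
n(-1113) + B(1042) = (-16 - 21*(-1113)) + (914 + 1042) = (-16 + 23373) + 1956 = 23357 + 1956 = 25313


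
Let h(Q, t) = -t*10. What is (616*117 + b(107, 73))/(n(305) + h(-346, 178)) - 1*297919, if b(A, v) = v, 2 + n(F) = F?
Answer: -440098508/1477 ≈ -2.9797e+5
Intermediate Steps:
n(F) = -2 + F
h(Q, t) = -10*t
(616*117 + b(107, 73))/(n(305) + h(-346, 178)) - 1*297919 = (616*117 + 73)/((-2 + 305) - 10*178) - 1*297919 = (72072 + 73)/(303 - 1780) - 297919 = 72145/(-1477) - 297919 = 72145*(-1/1477) - 297919 = -72145/1477 - 297919 = -440098508/1477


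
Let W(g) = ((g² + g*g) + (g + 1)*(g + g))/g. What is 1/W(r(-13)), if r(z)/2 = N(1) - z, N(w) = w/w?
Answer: 1/114 ≈ 0.0087719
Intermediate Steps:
N(w) = 1
r(z) = 2 - 2*z (r(z) = 2*(1 - z) = 2 - 2*z)
W(g) = (2*g² + 2*g*(1 + g))/g (W(g) = ((g² + g²) + (1 + g)*(2*g))/g = (2*g² + 2*g*(1 + g))/g)
1/W(r(-13)) = 1/(2 + 4*(2 - 2*(-13))) = 1/(2 + 4*(2 + 26)) = 1/(2 + 4*28) = 1/(2 + 112) = 1/114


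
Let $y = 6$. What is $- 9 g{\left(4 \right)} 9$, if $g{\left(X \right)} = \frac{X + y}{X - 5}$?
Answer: $810$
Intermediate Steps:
$g{\left(X \right)} = \frac{6 + X}{-5 + X}$ ($g{\left(X \right)} = \frac{X + 6}{X - 5} = \frac{6 + X}{-5 + X}$)
$- 9 g{\left(4 \right)} 9 = - 9 \frac{6 + 4}{-5 + 4} \cdot 9 = - 9 \frac{1}{-1} \cdot 10 \cdot 9 = - 9 \left(\left(-1\right) 10\right) 9 = \left(-9\right) \left(-10\right) 9 = 90 \cdot 9 = 810$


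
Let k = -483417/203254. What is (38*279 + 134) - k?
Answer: 2182618361/203254 ≈ 10738.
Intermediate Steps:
k = -483417/203254 (k = -483417*1/203254 = -483417/203254 ≈ -2.3784)
(38*279 + 134) - k = (38*279 + 134) - 1*(-483417/203254) = (10602 + 134) + 483417/203254 = 10736 + 483417/203254 = 2182618361/203254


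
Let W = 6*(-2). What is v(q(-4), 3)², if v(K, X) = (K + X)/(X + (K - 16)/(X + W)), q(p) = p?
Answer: 81/2209 ≈ 0.036668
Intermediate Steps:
W = -12
v(K, X) = (K + X)/(X + (-16 + K)/(-12 + X)) (v(K, X) = (K + X)/(X + (K - 16)/(X - 12)) = (K + X)/(X + (-16 + K)/(-12 + X)))
v(q(-4), 3)² = ((3² - 12*(-4) - 12*3 - 4*3)/(-16 - 4 + 3² - 12*3))² = ((9 + 48 - 36 - 12)/(-16 - 4 + 9 - 36))² = (9/(-47))² = (-1/47*9)² = (-9/47)² = 81/2209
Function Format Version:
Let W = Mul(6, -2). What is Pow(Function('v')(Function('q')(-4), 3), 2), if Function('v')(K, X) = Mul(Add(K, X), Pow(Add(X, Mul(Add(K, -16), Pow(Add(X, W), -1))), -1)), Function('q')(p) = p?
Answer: Rational(81, 2209) ≈ 0.036668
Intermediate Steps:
W = -12
Function('v')(K, X) = Mul(Pow(Add(X, Mul(Pow(Add(-12, X), -1), Add(-16, K))), -1), Add(K, X)) (Function('v')(K, X) = Mul(Add(K, X), Pow(Add(X, Mul(Add(K, -16), Pow(Add(X, -12), -1))), -1)) = Mul(Add(K, X), Pow(Add(X, Mul(Add(-16, K), Pow(Add(-12, X), -1))), -1)) = Mul(Add(K, X), Pow(Add(X, Mul(Pow(Add(-12, X), -1), Add(-16, K))), -1)) = Mul(Pow(Add(X, Mul(Pow(Add(-12, X), -1), Add(-16, K))), -1), Add(K, X)))
Pow(Function('v')(Function('q')(-4), 3), 2) = Pow(Mul(Pow(Add(-16, -4, Pow(3, 2), Mul(-12, 3)), -1), Add(Pow(3, 2), Mul(-12, -4), Mul(-12, 3), Mul(-4, 3))), 2) = Pow(Mul(Pow(Add(-16, -4, 9, -36), -1), Add(9, 48, -36, -12)), 2) = Pow(Mul(Pow(-47, -1), 9), 2) = Pow(Mul(Rational(-1, 47), 9), 2) = Pow(Rational(-9, 47), 2) = Rational(81, 2209)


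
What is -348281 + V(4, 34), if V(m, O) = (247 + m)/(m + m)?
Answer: -2785997/8 ≈ -3.4825e+5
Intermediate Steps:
V(m, O) = (247 + m)/(2*m) (V(m, O) = (247 + m)/((2*m)) = (247 + m)*(1/(2*m)) = (247 + m)/(2*m))
-348281 + V(4, 34) = -348281 + (½)*(247 + 4)/4 = -348281 + (½)*(¼)*251 = -348281 + 251/8 = -2785997/8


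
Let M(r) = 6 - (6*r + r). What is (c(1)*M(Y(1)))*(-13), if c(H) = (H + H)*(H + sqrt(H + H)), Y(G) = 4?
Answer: 572 + 572*sqrt(2) ≈ 1380.9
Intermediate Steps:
M(r) = 6 - 7*r
c(H) = 2*H*(H + sqrt(2)*sqrt(H)) (c(H) = (2*H)*(H + sqrt(2*H)) = (2*H)*(H + sqrt(2)*sqrt(H)) = 2*H*(H + sqrt(2)*sqrt(H)))
(c(1)*M(Y(1)))*(-13) = ((2*1**2 + 2*sqrt(2)*1**(3/2))*(6 - 7*4))*(-13) = ((2*1 + 2*sqrt(2)*1)*(6 - 28))*(-13) = ((2 + 2*sqrt(2))*(-22))*(-13) = (-44 - 44*sqrt(2))*(-13) = 572 + 572*sqrt(2)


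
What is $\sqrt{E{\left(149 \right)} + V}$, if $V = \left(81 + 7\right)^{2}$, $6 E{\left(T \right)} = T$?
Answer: $\frac{\sqrt{279678}}{6} \approx 88.141$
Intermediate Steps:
$E{\left(T \right)} = \frac{T}{6}$
$V = 7744$ ($V = 88^{2} = 7744$)
$\sqrt{E{\left(149 \right)} + V} = \sqrt{\frac{1}{6} \cdot 149 + 7744} = \sqrt{\frac{149}{6} + 7744} = \sqrt{\frac{46613}{6}} = \frac{\sqrt{279678}}{6}$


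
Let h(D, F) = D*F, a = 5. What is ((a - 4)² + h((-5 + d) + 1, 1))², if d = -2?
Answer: 25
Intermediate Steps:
((a - 4)² + h((-5 + d) + 1, 1))² = ((5 - 4)² + ((-5 - 2) + 1)*1)² = (1² + (-7 + 1)*1)² = (1 - 6*1)² = (1 - 6)² = (-5)² = 25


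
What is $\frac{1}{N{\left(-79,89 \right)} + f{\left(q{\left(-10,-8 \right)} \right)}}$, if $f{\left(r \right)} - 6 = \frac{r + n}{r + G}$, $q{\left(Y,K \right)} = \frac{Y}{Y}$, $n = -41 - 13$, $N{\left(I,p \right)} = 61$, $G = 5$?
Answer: $\frac{6}{349} \approx 0.017192$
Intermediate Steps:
$n = -54$
$q{\left(Y,K \right)} = 1$
$f{\left(r \right)} = 6 + \frac{-54 + r}{5 + r}$ ($f{\left(r \right)} = 6 + \frac{r - 54}{r + 5} = 6 + \frac{-54 + r}{5 + r}$)
$\frac{1}{N{\left(-79,89 \right)} + f{\left(q{\left(-10,-8 \right)} \right)}} = \frac{1}{61 + \frac{-24 + 7 \cdot 1}{5 + 1}} = \frac{1}{61 + \frac{-24 + 7}{6}} = \frac{1}{61 + \frac{1}{6} \left(-17\right)} = \frac{1}{61 - \frac{17}{6}} = \frac{1}{\frac{349}{6}} = \frac{6}{349}$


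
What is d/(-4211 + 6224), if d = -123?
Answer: -41/671 ≈ -0.061103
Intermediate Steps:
d/(-4211 + 6224) = -123/(-4211 + 6224) = -123/2013 = -123*1/2013 = -41/671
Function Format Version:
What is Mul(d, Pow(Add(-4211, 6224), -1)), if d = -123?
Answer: Rational(-41, 671) ≈ -0.061103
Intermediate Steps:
Mul(d, Pow(Add(-4211, 6224), -1)) = Mul(-123, Pow(Add(-4211, 6224), -1)) = Mul(-123, Pow(2013, -1)) = Mul(-123, Rational(1, 2013)) = Rational(-41, 671)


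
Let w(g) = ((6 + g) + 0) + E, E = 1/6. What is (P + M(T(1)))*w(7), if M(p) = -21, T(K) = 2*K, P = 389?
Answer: 14536/3 ≈ 4845.3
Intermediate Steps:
E = ⅙ ≈ 0.16667
w(g) = 37/6 + g (w(g) = ((6 + g) + 0) + ⅙ = (6 + g) + ⅙ = 37/6 + g)
(P + M(T(1)))*w(7) = (389 - 21)*(37/6 + 7) = 368*(79/6) = 14536/3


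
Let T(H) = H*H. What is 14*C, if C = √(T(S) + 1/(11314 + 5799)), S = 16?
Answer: 14*√74970837977/17113 ≈ 224.00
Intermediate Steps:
T(H) = H²
C = √74970837977/17113 (C = √(16² + 1/(11314 + 5799)) = √(256 + 1/17113) = √(4380929/17113) = √74970837977/17113 ≈ 16.000)
14*C = 14*(√74970837977/17113) = 14*√74970837977/17113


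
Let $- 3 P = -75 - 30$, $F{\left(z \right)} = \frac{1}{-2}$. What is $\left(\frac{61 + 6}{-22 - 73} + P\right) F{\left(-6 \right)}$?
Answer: $- \frac{1629}{95} \approx -17.147$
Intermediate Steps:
$F{\left(z \right)} = - \frac{1}{2}$
$P = 35$ ($P = - \frac{-75 - 30}{3} = \left(- \frac{1}{3}\right) \left(-105\right) = 35$)
$\left(\frac{61 + 6}{-22 - 73} + P\right) F{\left(-6 \right)} = \left(\frac{61 + 6}{-22 - 73} + 35\right) \left(- \frac{1}{2}\right) = \left(\frac{67}{-95} + 35\right) \left(- \frac{1}{2}\right) = \left(67 \left(- \frac{1}{95}\right) + 35\right) \left(- \frac{1}{2}\right) = \left(- \frac{67}{95} + 35\right) \left(- \frac{1}{2}\right) = \frac{3258}{95} \left(- \frac{1}{2}\right) = - \frac{1629}{95}$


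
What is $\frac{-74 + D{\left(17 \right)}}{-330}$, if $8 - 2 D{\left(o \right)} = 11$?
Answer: $\frac{151}{660} \approx 0.22879$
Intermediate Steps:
$D{\left(o \right)} = - \frac{3}{2}$ ($D{\left(o \right)} = 4 - \frac{11}{2} = - \frac{3}{2}$)
$\frac{-74 + D{\left(17 \right)}}{-330} = \frac{-74 - \frac{3}{2}}{-330} = \left(- \frac{151}{2}\right) \left(- \frac{1}{330}\right) = \frac{151}{660}$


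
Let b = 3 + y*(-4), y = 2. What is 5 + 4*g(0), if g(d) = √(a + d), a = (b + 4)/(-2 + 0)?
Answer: 5 + 2*√2 ≈ 7.8284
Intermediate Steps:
b = -5 (b = 3 + 2*(-4) = 3 - 8 = -5)
a = ½ (a = (-5 + 4)/(-2 + 0) = -1/(-2) = -1*(-½) = ½ ≈ 0.50000)
g(d) = √(½ + d)
5 + 4*g(0) = 5 + 4*(√(2 + 4*0)/2) = 5 + 4*(√(2 + 0)/2) = 5 + 4*(√2/2) = 5 + 2*√2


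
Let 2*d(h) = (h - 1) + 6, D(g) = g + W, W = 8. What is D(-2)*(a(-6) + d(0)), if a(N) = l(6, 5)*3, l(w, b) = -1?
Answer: -3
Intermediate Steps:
D(g) = 8 + g (D(g) = g + 8 = 8 + g)
d(h) = 5/2 + h/2 (d(h) = ((h - 1) + 6)/2 = ((-1 + h) + 6)/2 = (5 + h)/2 = 5/2 + h/2)
a(N) = -3 (a(N) = -1*3 = -3)
D(-2)*(a(-6) + d(0)) = (8 - 2)*(-3 + (5/2 + (1/2)*0)) = 6*(-3 + (5/2 + 0)) = 6*(-3 + 5/2) = 6*(-1/2) = -3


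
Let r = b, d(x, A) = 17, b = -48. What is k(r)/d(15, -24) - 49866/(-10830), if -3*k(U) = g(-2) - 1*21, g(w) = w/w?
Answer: 459961/92055 ≈ 4.9966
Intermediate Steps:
g(w) = 1
r = -48
k(U) = 20/3 (k(U) = -(1 - 1*21)/3 = -(1 - 21)/3 = -1/3*(-20) = 20/3)
k(r)/d(15, -24) - 49866/(-10830) = (20/3)/17 - 49866/(-10830) = (20/3)*(1/17) - 49866*(-1/10830) = 20/51 + 8311/1805 = 459961/92055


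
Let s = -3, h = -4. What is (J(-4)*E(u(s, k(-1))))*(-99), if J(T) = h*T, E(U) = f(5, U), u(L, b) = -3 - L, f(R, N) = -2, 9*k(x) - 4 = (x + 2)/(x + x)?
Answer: 3168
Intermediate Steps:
k(x) = 4/9 + (2 + x)/(18*x) (k(x) = 4/9 + ((x + 2)/(x + x))/9 = 4/9 + ((2 + x)/((2*x)))/9 = 4/9 + ((2 + x)*(1/(2*x)))/9 = 4/9 + ((2 + x)/(2*x))/9 = 4/9 + (2 + x)/(18*x))
E(U) = -2
J(T) = -4*T
(J(-4)*E(u(s, k(-1))))*(-99) = (-4*(-4)*(-2))*(-99) = (16*(-2))*(-99) = -32*(-99) = 3168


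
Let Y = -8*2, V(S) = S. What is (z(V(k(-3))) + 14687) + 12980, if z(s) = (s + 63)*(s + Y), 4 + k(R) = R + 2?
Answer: 26449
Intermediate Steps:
k(R) = -2 + R (k(R) = -4 + (R + 2) = -4 + (2 + R) = -2 + R)
Y = -16
z(s) = (-16 + s)*(63 + s) (z(s) = (s + 63)*(s - 16) = (63 + s)*(-16 + s) = (-16 + s)*(63 + s))
(z(V(k(-3))) + 14687) + 12980 = ((-1008 + (-2 - 3)**2 + 47*(-2 - 3)) + 14687) + 12980 = ((-1008 + (-5)**2 + 47*(-5)) + 14687) + 12980 = ((-1008 + 25 - 235) + 14687) + 12980 = (-1218 + 14687) + 12980 = 13469 + 12980 = 26449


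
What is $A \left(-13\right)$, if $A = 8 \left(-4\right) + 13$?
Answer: $247$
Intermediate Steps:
$A = -19$ ($A = -32 + 13 = -19$)
$A \left(-13\right) = \left(-19\right) \left(-13\right) = 247$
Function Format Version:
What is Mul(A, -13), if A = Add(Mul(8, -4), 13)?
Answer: 247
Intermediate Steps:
A = -19 (A = Add(-32, 13) = -19)
Mul(A, -13) = Mul(-19, -13) = 247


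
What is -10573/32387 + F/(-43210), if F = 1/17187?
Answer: -7852041337097/24052214294490 ≈ -0.32646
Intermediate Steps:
F = 1/17187 ≈ 5.8184e-5
-10573/32387 + F/(-43210) = -10573/32387 + (1/17187)/(-43210) = -10573*1/32387 + (1/17187)*(-1/43210) = -10573/32387 - 1/742650270 = -7852041337097/24052214294490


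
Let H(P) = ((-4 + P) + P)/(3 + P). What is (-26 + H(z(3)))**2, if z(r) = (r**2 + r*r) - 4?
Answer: 174724/289 ≈ 604.58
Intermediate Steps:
z(r) = -4 + 2*r**2 (z(r) = (r**2 + r**2) - 4 = 2*r**2 - 4 = -4 + 2*r**2)
H(P) = (-4 + 2*P)/(3 + P)
(-26 + H(z(3)))**2 = (-26 + 2*(-2 + (-4 + 2*3**2))/(3 + (-4 + 2*3**2)))**2 = (-26 + 2*(-2 + (-4 + 2*9))/(3 + (-4 + 2*9)))**2 = (-26 + 2*(-2 + (-4 + 18))/(3 + (-4 + 18)))**2 = (-26 + 2*(-2 + 14)/(3 + 14))**2 = (-26 + 2*12/17)**2 = (-26 + 2*(1/17)*12)**2 = (-26 + 24/17)**2 = (-418/17)**2 = 174724/289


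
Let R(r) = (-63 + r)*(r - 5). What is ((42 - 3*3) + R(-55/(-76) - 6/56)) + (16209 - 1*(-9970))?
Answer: 468501219/17689 ≈ 26485.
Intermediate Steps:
R(r) = (-63 + r)*(-5 + r)
((42 - 3*3) + R(-55/(-76) - 6/56)) + (16209 - 1*(-9970)) = ((42 - 3*3) + (315 + (-55/(-76) - 6/56)**2 - 68*(-55/(-76) - 6/56))) + (16209 - 1*(-9970)) = ((42 - 9) + (315 + (-55*(-1/76) - 6*1/56)**2 - 68*(-55*(-1/76) - 6*1/56))) + (16209 + 9970) = (33 + (315 + (55/76 - 3/28)**2 - 68*(55/76 - 3/28))) + 26179 = (33 + (315 + (82/133)**2 - 68*82/133)) + 26179 = (33 + (315 + 6724/17689 - 5576/133)) + 26179 = (33 + 4837151/17689) + 26179 = 5420888/17689 + 26179 = 468501219/17689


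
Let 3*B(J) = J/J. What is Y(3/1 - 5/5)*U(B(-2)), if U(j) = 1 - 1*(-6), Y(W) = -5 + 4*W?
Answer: 21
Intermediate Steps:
B(J) = ⅓ (B(J) = (J/J)/3 = (⅓)*1 = ⅓)
U(j) = 7 (U(j) = 1 + 6 = 7)
Y(3/1 - 5/5)*U(B(-2)) = (-5 + 4*(3/1 - 5/5))*7 = (-5 + 4*(3*1 - 5*⅕))*7 = (-5 + 4*(3 - 1))*7 = (-5 + 4*2)*7 = (-5 + 8)*7 = 3*7 = 21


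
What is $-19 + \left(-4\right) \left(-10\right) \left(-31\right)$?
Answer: $-1259$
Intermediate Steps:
$-19 + \left(-4\right) \left(-10\right) \left(-31\right) = -19 + 40 \left(-31\right) = -19 - 1240 = -1259$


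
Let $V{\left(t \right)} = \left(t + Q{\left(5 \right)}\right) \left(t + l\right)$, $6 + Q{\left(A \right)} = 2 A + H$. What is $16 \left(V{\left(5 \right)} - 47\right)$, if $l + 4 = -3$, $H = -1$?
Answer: $-1008$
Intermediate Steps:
$l = -7$ ($l = -4 - 3 = -7$)
$Q{\left(A \right)} = -7 + 2 A$ ($Q{\left(A \right)} = -6 + \left(2 A - 1\right) = -6 + \left(-1 + 2 A\right) = -7 + 2 A$)
$V{\left(t \right)} = \left(-7 + t\right) \left(3 + t\right)$ ($V{\left(t \right)} = \left(t + \left(-7 + 2 \cdot 5\right)\right) \left(t - 7\right) = \left(t + \left(-7 + 10\right)\right) \left(-7 + t\right) = \left(t + 3\right) \left(-7 + t\right) = \left(3 + t\right) \left(-7 + t\right) = \left(-7 + t\right) \left(3 + t\right)$)
$16 \left(V{\left(5 \right)} - 47\right) = 16 \left(\left(-21 + 5^{2} - 20\right) - 47\right) = 16 \left(\left(-21 + 25 - 20\right) - 47\right) = 16 \left(-16 - 47\right) = 16 \left(-63\right) = -1008$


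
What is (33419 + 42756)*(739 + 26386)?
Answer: 2066246875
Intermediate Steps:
(33419 + 42756)*(739 + 26386) = 76175*27125 = 2066246875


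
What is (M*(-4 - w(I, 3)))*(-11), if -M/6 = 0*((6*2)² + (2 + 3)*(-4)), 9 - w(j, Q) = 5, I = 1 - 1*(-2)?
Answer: 0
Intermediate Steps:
I = 3 (I = 1 + 2 = 3)
w(j, Q) = 4 (w(j, Q) = 9 - 1*5 = 9 - 5 = 4)
M = 0 (M = -0*((6*2)² + (2 + 3)*(-4)) = -0*(12² + 5*(-4)) = -0*(144 - 20) = -0*124 = -6*0 = 0)
(M*(-4 - w(I, 3)))*(-11) = (0*(-4 - 1*4))*(-11) = (0*(-4 - 4))*(-11) = (0*(-8))*(-11) = 0*(-11) = 0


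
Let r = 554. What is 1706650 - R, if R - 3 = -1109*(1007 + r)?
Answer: 3437796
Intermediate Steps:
R = -1731146 (R = 3 - 1109*(1007 + 554) = 3 - 1109*1561 = 3 - 1731149 = -1731146)
1706650 - R = 1706650 - 1*(-1731146) = 1706650 + 1731146 = 3437796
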